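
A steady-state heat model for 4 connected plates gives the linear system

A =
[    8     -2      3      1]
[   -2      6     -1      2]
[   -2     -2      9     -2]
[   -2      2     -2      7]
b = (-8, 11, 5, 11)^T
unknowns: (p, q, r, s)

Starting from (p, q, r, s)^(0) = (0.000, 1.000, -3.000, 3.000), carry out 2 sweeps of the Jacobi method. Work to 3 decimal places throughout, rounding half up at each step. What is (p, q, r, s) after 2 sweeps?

(-1.512, 1.931, 0.725, 1.889)

Iteration 1:
  p = (-8 - (-2)·1.000 - (3)·-3.000 - (1)·3.000) / (8) = 0.000
  q = (11 - (-2)·0.000 - (-1)·-3.000 - (2)·3.000) / (6) = 0.333
  r = (5 - (-2)·0.000 - (-2)·1.000 - (-2)·3.000) / (9) = 1.444
  s = (11 - (-2)·0.000 - (2)·1.000 - (-2)·-3.000) / (7) = 0.429
Iteration 2:
  p = (-8 - (-2)·0.333 - (3)·1.444 - (1)·0.429) / (8) = -1.512
  q = (11 - (-2)·0.000 - (-1)·1.444 - (2)·0.429) / (6) = 1.931
  r = (5 - (-2)·0.000 - (-2)·0.333 - (-2)·0.429) / (9) = 0.725
  s = (11 - (-2)·0.000 - (2)·0.333 - (-2)·1.444) / (7) = 1.889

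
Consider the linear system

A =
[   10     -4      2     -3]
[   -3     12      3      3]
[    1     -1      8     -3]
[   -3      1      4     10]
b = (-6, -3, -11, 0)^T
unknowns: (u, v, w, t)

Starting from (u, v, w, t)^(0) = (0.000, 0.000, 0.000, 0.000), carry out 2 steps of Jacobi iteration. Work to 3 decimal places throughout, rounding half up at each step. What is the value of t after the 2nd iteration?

Iteration 1:
  u = (-6 - (-4)·0.000 - (2)·0.000 - (-3)·0.000) / (10) = -0.600
  v = (-3 - (-3)·0.000 - (3)·0.000 - (3)·0.000) / (12) = -0.250
  w = (-11 - (1)·0.000 - (-1)·0.000 - (-3)·0.000) / (8) = -1.375
  t = (0 - (-3)·0.000 - (1)·0.000 - (4)·0.000) / (10) = 0.000
Iteration 2:
  u = (-6 - (-4)·-0.250 - (2)·-1.375 - (-3)·0.000) / (10) = -0.425
  v = (-3 - (-3)·-0.600 - (3)·-1.375 - (3)·0.000) / (12) = -0.056
  w = (-11 - (1)·-0.600 - (-1)·-0.250 - (-3)·0.000) / (8) = -1.331
  t = (0 - (-3)·-0.600 - (1)·-0.250 - (4)·-1.375) / (10) = 0.395

0.395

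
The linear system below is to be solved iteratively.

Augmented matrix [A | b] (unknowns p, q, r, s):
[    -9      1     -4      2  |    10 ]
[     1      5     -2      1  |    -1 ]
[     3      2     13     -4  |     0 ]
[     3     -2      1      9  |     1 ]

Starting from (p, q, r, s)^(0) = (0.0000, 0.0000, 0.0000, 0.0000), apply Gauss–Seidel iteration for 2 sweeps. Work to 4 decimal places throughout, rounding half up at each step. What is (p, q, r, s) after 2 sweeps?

(-1.1192, 0.0334, 0.3942, 0.4478)

Iteration 1:
  p = (10 - (1)·0.0000 - (-4)·0.0000 - (2)·0.0000) / (-9) = -1.1111
  q = (-1 - (1)·-1.1111 - (-2)·0.0000 - (1)·0.0000) / (5) = 0.0222
  r = (0 - (3)·-1.1111 - (2)·0.0222 - (-4)·0.0000) / (13) = 0.2530
  s = (1 - (3)·-1.1111 - (-2)·0.0222 - (1)·0.2530) / (9) = 0.4583
Iteration 2:
  p = (10 - (1)·0.0222 - (-4)·0.2530 - (2)·0.4583) / (-9) = -1.1192
  q = (-1 - (1)·-1.1192 - (-2)·0.2530 - (1)·0.4583) / (5) = 0.0334
  r = (0 - (3)·-1.1192 - (2)·0.0334 - (-4)·0.4583) / (13) = 0.3942
  s = (1 - (3)·-1.1192 - (-2)·0.0334 - (1)·0.3942) / (9) = 0.4478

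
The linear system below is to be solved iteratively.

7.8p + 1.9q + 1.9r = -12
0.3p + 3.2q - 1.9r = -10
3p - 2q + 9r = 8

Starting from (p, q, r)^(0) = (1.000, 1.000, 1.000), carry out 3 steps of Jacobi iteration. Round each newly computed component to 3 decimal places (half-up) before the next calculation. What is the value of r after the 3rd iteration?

Iteration 1:
  p = (-12 - (1.9)·1.000 - (1.9)·1.000) / (7.8) = -2.026
  q = (-10 - (0.3)·1.000 - (-1.9)·1.000) / (3.2) = -2.625
  r = (8 - (3)·1.000 - (-2)·1.000) / (9) = 0.778
Iteration 2:
  p = (-12 - (1.9)·-2.625 - (1.9)·0.778) / (7.8) = -1.089
  q = (-10 - (0.3)·-2.026 - (-1.9)·0.778) / (3.2) = -2.473
  r = (8 - (3)·-2.026 - (-2)·-2.625) / (9) = 0.981
Iteration 3:
  p = (-12 - (1.9)·-2.473 - (1.9)·0.981) / (7.8) = -1.175
  q = (-10 - (0.3)·-1.089 - (-1.9)·0.981) / (3.2) = -2.440
  r = (8 - (3)·-1.089 - (-2)·-2.473) / (9) = 0.702

0.702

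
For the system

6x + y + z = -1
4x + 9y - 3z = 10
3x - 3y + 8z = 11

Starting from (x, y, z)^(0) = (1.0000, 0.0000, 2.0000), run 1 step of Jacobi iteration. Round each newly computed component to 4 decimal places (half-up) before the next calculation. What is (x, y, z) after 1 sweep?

Iteration 1:
  x = (-1 - (1)·0.0000 - (1)·2.0000) / (6) = -0.5000
  y = (10 - (4)·1.0000 - (-3)·2.0000) / (9) = 1.3333
  z = (11 - (3)·1.0000 - (-3)·0.0000) / (8) = 1.0000

(-0.5000, 1.3333, 1.0000)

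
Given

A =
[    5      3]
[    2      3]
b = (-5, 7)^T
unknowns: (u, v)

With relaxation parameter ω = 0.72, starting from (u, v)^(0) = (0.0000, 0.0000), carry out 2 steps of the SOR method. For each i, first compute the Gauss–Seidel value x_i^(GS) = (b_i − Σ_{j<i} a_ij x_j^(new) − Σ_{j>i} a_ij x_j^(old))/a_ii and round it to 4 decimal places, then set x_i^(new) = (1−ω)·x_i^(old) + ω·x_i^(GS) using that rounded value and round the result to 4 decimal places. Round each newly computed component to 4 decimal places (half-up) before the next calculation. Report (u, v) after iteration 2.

Iteration 1:
  u: GS value = (-5 - (3)·0.0000) / (5) = -1.0000;  u ← (1−ω)·0.0000 + ω·-1.0000 = -0.7200
  v: GS value = (7 - (2)·-0.7200) / (3) = 2.8133;  v ← (1−ω)·0.0000 + ω·2.8133 = 2.0256
Iteration 2:
  u: GS value = (-5 - (3)·2.0256) / (5) = -2.2154;  u ← (1−ω)·-0.7200 + ω·-2.2154 = -1.7967
  v: GS value = (7 - (2)·-1.7967) / (3) = 3.5311;  v ← (1−ω)·2.0256 + ω·3.5311 = 3.1096

(-1.7967, 3.1096)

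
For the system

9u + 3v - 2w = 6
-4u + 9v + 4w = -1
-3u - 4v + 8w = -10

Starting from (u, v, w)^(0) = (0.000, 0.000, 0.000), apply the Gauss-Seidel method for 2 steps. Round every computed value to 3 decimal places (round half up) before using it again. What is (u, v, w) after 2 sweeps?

Iteration 1:
  u = (6 - (3)·0.000 - (-2)·0.000) / (9) = 0.667
  v = (-1 - (-4)·0.667 - (4)·0.000) / (9) = 0.185
  w = (-10 - (-3)·0.667 - (-4)·0.185) / (8) = -0.907
Iteration 2:
  u = (6 - (3)·0.185 - (-2)·-0.907) / (9) = 0.403
  v = (-1 - (-4)·0.403 - (4)·-0.907) / (9) = 0.471
  w = (-10 - (-3)·0.403 - (-4)·0.471) / (8) = -0.863

(0.403, 0.471, -0.863)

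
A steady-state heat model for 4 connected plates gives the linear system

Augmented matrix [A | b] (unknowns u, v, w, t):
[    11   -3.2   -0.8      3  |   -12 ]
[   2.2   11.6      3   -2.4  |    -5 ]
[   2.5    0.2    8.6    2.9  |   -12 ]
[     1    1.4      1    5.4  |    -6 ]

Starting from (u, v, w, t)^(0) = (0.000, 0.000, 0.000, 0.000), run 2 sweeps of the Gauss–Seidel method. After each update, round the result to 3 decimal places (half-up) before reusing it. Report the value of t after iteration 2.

Iteration 1:
  u = (-12 - (-3.2)·0.000 - (-0.8)·0.000 - (3)·0.000) / (11) = -1.091
  v = (-5 - (2.2)·-1.091 - (3)·0.000 - (-2.4)·0.000) / (11.6) = -0.224
  w = (-12 - (2.5)·-1.091 - (0.2)·-0.224 - (2.9)·0.000) / (8.6) = -1.073
  t = (-6 - (1)·-1.091 - (1.4)·-0.224 - (1)·-1.073) / (5.4) = -0.652
Iteration 2:
  u = (-12 - (-3.2)·-0.224 - (-0.8)·-1.073 - (3)·-0.652) / (11) = -1.056
  v = (-5 - (2.2)·-1.056 - (3)·-1.073 - (-2.4)·-0.652) / (11.6) = -0.088
  w = (-12 - (2.5)·-1.056 - (0.2)·-0.088 - (2.9)·-0.652) / (8.6) = -0.866
  t = (-6 - (1)·-1.056 - (1.4)·-0.088 - (1)·-0.866) / (5.4) = -0.732

-0.732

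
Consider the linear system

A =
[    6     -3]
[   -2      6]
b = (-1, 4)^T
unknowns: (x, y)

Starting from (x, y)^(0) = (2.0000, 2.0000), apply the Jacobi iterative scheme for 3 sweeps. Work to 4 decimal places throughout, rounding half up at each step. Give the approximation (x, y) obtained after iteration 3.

Iteration 1:
  x = (-1 - (-3)·2.0000) / (6) = 0.8333
  y = (4 - (-2)·2.0000) / (6) = 1.3333
Iteration 2:
  x = (-1 - (-3)·1.3333) / (6) = 0.5000
  y = (4 - (-2)·0.8333) / (6) = 0.9444
Iteration 3:
  x = (-1 - (-3)·0.9444) / (6) = 0.3055
  y = (4 - (-2)·0.5000) / (6) = 0.8333

(0.3055, 0.8333)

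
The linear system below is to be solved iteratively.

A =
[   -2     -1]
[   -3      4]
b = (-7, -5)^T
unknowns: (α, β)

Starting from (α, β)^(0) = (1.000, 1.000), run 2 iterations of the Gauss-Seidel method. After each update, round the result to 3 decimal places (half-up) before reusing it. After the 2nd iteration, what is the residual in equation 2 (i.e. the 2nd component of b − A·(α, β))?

0.000

Iteration 1:
  α = (-7 - (-1)·1.000) / (-2) = 3.000
  β = (-5 - (-3)·3.000) / (4) = 1.000
Iteration 2:
  α = (-7 - (-1)·1.000) / (-2) = 3.000
  β = (-5 - (-3)·3.000) / (4) = 1.000
Residual b − A·x = (0.000, 0.000)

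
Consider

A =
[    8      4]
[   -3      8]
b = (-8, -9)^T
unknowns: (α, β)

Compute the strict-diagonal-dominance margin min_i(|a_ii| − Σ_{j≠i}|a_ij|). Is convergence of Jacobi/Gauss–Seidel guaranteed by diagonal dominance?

4

row 1: |8| − (4) = 4
row 2: |8| − (3) = 5
minimum over rows = 4 → strictly diagonally dominant (convergence guaranteed)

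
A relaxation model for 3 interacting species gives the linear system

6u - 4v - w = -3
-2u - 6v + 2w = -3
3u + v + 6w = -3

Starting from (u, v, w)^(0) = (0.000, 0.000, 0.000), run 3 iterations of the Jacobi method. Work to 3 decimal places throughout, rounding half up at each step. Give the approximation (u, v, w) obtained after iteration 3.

(-0.222, 0.472, -0.458)

Iteration 1:
  u = (-3 - (-4)·0.000 - (-1)·0.000) / (6) = -0.500
  v = (-3 - (-2)·0.000 - (2)·0.000) / (-6) = 0.500
  w = (-3 - (3)·0.000 - (1)·0.000) / (6) = -0.500
Iteration 2:
  u = (-3 - (-4)·0.500 - (-1)·-0.500) / (6) = -0.250
  v = (-3 - (-2)·-0.500 - (2)·-0.500) / (-6) = 0.500
  w = (-3 - (3)·-0.500 - (1)·0.500) / (6) = -0.333
Iteration 3:
  u = (-3 - (-4)·0.500 - (-1)·-0.333) / (6) = -0.222
  v = (-3 - (-2)·-0.250 - (2)·-0.333) / (-6) = 0.472
  w = (-3 - (3)·-0.250 - (1)·0.500) / (6) = -0.458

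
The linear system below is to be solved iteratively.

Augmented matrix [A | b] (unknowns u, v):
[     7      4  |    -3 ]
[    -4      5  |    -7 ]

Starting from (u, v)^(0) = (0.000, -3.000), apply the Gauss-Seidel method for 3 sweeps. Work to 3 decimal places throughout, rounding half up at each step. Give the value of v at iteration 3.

-1.023

Iteration 1:
  u = (-3 - (4)·-3.000) / (7) = 1.286
  v = (-7 - (-4)·1.286) / (5) = -0.371
Iteration 2:
  u = (-3 - (4)·-0.371) / (7) = -0.217
  v = (-7 - (-4)·-0.217) / (5) = -1.574
Iteration 3:
  u = (-3 - (4)·-1.574) / (7) = 0.471
  v = (-7 - (-4)·0.471) / (5) = -1.023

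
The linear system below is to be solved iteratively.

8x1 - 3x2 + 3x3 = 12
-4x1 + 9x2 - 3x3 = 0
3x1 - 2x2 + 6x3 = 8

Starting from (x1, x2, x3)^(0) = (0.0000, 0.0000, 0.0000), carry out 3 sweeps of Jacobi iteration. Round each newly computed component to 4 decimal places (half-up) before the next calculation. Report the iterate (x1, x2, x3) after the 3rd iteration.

(1.6979, 0.6389, 1.2037)

Iteration 1:
  x1 = (12 - (-3)·0.0000 - (3)·0.0000) / (8) = 1.5000
  x2 = (0 - (-4)·0.0000 - (-3)·0.0000) / (9) = 0.0000
  x3 = (8 - (3)·0.0000 - (-2)·0.0000) / (6) = 1.3333
Iteration 2:
  x1 = (12 - (-3)·0.0000 - (3)·1.3333) / (8) = 1.0000
  x2 = (0 - (-4)·1.5000 - (-3)·1.3333) / (9) = 1.1111
  x3 = (8 - (3)·1.5000 - (-2)·0.0000) / (6) = 0.5833
Iteration 3:
  x1 = (12 - (-3)·1.1111 - (3)·0.5833) / (8) = 1.6979
  x2 = (0 - (-4)·1.0000 - (-3)·0.5833) / (9) = 0.6389
  x3 = (8 - (3)·1.0000 - (-2)·1.1111) / (6) = 1.2037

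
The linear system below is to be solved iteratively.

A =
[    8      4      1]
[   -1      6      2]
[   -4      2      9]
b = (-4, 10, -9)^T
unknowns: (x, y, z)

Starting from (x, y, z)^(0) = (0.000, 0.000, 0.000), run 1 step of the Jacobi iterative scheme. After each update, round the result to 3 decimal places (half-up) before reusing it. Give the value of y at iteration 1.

Iteration 1:
  x = (-4 - (4)·0.000 - (1)·0.000) / (8) = -0.500
  y = (10 - (-1)·0.000 - (2)·0.000) / (6) = 1.667
  z = (-9 - (-4)·0.000 - (2)·0.000) / (9) = -1.000

1.667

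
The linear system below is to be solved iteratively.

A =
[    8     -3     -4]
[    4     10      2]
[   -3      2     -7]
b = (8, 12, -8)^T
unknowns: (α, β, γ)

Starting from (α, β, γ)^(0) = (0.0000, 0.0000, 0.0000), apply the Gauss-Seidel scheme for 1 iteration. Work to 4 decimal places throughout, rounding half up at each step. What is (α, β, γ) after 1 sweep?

Iteration 1:
  α = (8 - (-3)·0.0000 - (-4)·0.0000) / (8) = 1.0000
  β = (12 - (4)·1.0000 - (2)·0.0000) / (10) = 0.8000
  γ = (-8 - (-3)·1.0000 - (2)·0.8000) / (-7) = 0.9429

(1.0000, 0.8000, 0.9429)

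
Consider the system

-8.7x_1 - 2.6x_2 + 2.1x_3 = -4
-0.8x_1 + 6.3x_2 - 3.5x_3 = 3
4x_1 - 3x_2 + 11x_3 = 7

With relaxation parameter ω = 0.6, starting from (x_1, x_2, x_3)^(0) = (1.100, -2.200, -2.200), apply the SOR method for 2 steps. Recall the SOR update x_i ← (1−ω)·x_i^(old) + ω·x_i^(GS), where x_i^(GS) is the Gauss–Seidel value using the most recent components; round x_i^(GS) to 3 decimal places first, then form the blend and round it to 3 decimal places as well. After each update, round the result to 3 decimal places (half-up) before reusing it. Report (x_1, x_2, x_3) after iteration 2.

(0.692, -0.461, -0.196)

Iteration 1:
  x_1: GS value = (-4 - (-2.6)·-2.200 - (2.1)·-2.200) / (-8.7) = 0.586;  x_1 ← (1−ω)·1.100 + ω·0.586 = 0.792
  x_2: GS value = (3 - (-0.8)·0.792 - (-3.5)·-2.200) / (6.3) = -0.645;  x_2 ← (1−ω)·-2.200 + ω·-0.645 = -1.267
  x_3: GS value = (7 - (4)·0.792 - (-3)·-1.267) / (11) = 0.003;  x_3 ← (1−ω)·-2.200 + ω·0.003 = -0.878
Iteration 2:
  x_1: GS value = (-4 - (-2.6)·-1.267 - (2.1)·-0.878) / (-8.7) = 0.626;  x_1 ← (1−ω)·0.792 + ω·0.626 = 0.692
  x_2: GS value = (3 - (-0.8)·0.692 - (-3.5)·-0.878) / (6.3) = 0.076;  x_2 ← (1−ω)·-1.267 + ω·0.076 = -0.461
  x_3: GS value = (7 - (4)·0.692 - (-3)·-0.461) / (11) = 0.259;  x_3 ← (1−ω)·-0.878 + ω·0.259 = -0.196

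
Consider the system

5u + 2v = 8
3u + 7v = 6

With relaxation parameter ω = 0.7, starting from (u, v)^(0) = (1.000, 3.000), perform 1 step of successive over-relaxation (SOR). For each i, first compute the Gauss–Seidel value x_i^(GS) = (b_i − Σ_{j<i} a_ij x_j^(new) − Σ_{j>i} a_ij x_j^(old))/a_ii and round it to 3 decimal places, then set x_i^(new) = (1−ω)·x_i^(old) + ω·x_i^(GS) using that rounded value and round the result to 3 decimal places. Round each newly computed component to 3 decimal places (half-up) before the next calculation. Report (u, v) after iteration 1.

Iteration 1:
  u: GS value = (8 - (2)·3.000) / (5) = 0.400;  u ← (1−ω)·1.000 + ω·0.400 = 0.580
  v: GS value = (6 - (3)·0.580) / (7) = 0.609;  v ← (1−ω)·3.000 + ω·0.609 = 1.326

(0.580, 1.326)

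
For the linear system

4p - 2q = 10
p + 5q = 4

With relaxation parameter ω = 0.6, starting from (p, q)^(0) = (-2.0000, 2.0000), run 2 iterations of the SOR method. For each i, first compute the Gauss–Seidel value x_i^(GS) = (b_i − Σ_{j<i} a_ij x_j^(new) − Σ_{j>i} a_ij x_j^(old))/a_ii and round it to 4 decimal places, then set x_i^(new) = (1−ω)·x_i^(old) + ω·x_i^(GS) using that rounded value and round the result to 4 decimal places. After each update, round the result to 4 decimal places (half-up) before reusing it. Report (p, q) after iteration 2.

Iteration 1:
  p: GS value = (10 - (-2)·2.0000) / (4) = 3.5000;  p ← (1−ω)·-2.0000 + ω·3.5000 = 1.3000
  q: GS value = (4 - (1)·1.3000) / (5) = 0.5400;  q ← (1−ω)·2.0000 + ω·0.5400 = 1.1240
Iteration 2:
  p: GS value = (10 - (-2)·1.1240) / (4) = 3.0620;  p ← (1−ω)·1.3000 + ω·3.0620 = 2.3572
  q: GS value = (4 - (1)·2.3572) / (5) = 0.3286;  q ← (1−ω)·1.1240 + ω·0.3286 = 0.6468

(2.3572, 0.6468)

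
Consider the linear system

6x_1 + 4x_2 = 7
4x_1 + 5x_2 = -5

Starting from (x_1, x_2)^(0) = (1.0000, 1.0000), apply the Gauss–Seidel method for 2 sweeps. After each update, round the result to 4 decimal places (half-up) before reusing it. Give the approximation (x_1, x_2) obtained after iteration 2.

Iteration 1:
  x_1 = (7 - (4)·1.0000) / (6) = 0.5000
  x_2 = (-5 - (4)·0.5000) / (5) = -1.4000
Iteration 2:
  x_1 = (7 - (4)·-1.4000) / (6) = 2.1000
  x_2 = (-5 - (4)·2.1000) / (5) = -2.6800

(2.1000, -2.6800)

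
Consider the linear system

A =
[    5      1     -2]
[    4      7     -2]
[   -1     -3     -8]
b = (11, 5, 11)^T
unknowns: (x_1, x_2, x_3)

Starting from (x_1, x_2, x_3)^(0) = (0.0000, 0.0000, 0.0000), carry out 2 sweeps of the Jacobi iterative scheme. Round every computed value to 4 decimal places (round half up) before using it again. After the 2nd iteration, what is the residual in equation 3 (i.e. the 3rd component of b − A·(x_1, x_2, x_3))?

Iteration 1:
  x_1 = (11 - (1)·0.0000 - (-2)·0.0000) / (5) = 2.2000
  x_2 = (5 - (4)·0.0000 - (-2)·0.0000) / (7) = 0.7143
  x_3 = (11 - (-1)·0.0000 - (-3)·0.0000) / (-8) = -1.3750
Iteration 2:
  x_1 = (11 - (1)·0.7143 - (-2)·-1.3750) / (5) = 1.5071
  x_2 = (5 - (4)·2.2000 - (-2)·-1.3750) / (7) = -0.9357
  x_3 = (11 - (-1)·2.2000 - (-3)·0.7143) / (-8) = -1.9179
Residual b − A·x = (0.5644, 1.6857, -5.6432)

-5.6432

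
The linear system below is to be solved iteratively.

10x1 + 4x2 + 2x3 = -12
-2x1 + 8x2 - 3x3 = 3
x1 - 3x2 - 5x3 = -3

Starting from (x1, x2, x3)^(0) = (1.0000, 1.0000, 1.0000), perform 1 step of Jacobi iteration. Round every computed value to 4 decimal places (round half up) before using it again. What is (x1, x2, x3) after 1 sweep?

Iteration 1:
  x1 = (-12 - (4)·1.0000 - (2)·1.0000) / (10) = -1.8000
  x2 = (3 - (-2)·1.0000 - (-3)·1.0000) / (8) = 1.0000
  x3 = (-3 - (1)·1.0000 - (-3)·1.0000) / (-5) = 0.2000

(-1.8000, 1.0000, 0.2000)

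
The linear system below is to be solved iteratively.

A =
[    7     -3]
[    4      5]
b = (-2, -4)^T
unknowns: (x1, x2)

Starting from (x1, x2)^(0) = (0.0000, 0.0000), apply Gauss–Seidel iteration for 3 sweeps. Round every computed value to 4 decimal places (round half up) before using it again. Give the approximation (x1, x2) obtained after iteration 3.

(-0.4466, -0.4427)

Iteration 1:
  x1 = (-2 - (-3)·0.0000) / (7) = -0.2857
  x2 = (-4 - (4)·-0.2857) / (5) = -0.5714
Iteration 2:
  x1 = (-2 - (-3)·-0.5714) / (7) = -0.5306
  x2 = (-4 - (4)·-0.5306) / (5) = -0.3755
Iteration 3:
  x1 = (-2 - (-3)·-0.3755) / (7) = -0.4466
  x2 = (-4 - (4)·-0.4466) / (5) = -0.4427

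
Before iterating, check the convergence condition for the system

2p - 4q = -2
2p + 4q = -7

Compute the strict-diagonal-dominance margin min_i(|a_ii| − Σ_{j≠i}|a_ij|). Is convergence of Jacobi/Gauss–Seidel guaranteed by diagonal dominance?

-2

row 1: |2| − (4) = -2
row 2: |4| − (2) = 2
minimum over rows = -2 → not strictly diagonally dominant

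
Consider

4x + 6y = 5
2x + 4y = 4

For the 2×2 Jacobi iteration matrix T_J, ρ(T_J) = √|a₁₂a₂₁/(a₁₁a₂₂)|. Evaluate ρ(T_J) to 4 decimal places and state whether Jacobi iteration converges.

0.8660

a₁₂a₂₁/(a₁₁a₂₂) = (6)·(2) / ((4)·(4)) = 0.750000
ρ = √|0.750000| = √0.750000 = 0.8660
ρ < 1, so Jacobi converges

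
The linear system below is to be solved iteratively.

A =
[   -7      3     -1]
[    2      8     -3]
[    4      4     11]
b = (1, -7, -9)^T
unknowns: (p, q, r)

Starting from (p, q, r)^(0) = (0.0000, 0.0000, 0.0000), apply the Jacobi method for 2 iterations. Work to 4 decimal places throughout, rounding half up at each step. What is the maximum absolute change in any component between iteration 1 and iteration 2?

0.3702

Iteration 1:
  p = (1 - (3)·0.0000 - (-1)·0.0000) / (-7) = -0.1429
  q = (-7 - (2)·0.0000 - (-3)·0.0000) / (8) = -0.8750
  r = (-9 - (4)·0.0000 - (4)·0.0000) / (11) = -0.8182
Iteration 2:
  p = (1 - (3)·-0.8750 - (-1)·-0.8182) / (-7) = -0.4010
  q = (-7 - (2)·-0.1429 - (-3)·-0.8182) / (8) = -1.1461
  r = (-9 - (4)·-0.1429 - (4)·-0.8750) / (11) = -0.4480
Change: (-0.2581, -0.2711, 0.3702) → max |·| = 0.3702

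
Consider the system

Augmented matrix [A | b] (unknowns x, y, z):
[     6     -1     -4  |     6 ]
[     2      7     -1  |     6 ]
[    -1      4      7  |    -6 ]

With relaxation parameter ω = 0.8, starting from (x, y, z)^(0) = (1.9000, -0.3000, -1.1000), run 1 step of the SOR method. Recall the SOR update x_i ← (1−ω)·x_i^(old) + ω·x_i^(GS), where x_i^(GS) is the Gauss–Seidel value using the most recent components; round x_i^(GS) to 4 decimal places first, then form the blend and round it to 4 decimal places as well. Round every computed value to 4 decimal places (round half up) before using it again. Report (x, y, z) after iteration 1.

(0.5534, 0.3735, -1.0132)

Iteration 1:
  x: GS value = (6 - (-1)·-0.3000 - (-4)·-1.1000) / (6) = 0.2167;  x ← (1−ω)·1.9000 + ω·0.2167 = 0.5534
  y: GS value = (6 - (2)·0.5534 - (-1)·-1.1000) / (7) = 0.5419;  y ← (1−ω)·-0.3000 + ω·0.5419 = 0.3735
  z: GS value = (-6 - (-1)·0.5534 - (4)·0.3735) / (7) = -0.9915;  z ← (1−ω)·-1.1000 + ω·-0.9915 = -1.0132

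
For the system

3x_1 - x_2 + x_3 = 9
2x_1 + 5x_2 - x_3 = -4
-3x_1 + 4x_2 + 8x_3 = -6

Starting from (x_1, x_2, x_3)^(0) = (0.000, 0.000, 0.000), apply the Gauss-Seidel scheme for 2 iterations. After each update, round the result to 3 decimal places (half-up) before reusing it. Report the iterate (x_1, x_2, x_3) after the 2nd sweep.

Iteration 1:
  x_1 = (9 - (-1)·0.000 - (1)·0.000) / (3) = 3.000
  x_2 = (-4 - (2)·3.000 - (-1)·0.000) / (5) = -2.000
  x_3 = (-6 - (-3)·3.000 - (4)·-2.000) / (8) = 1.375
Iteration 2:
  x_1 = (9 - (-1)·-2.000 - (1)·1.375) / (3) = 1.875
  x_2 = (-4 - (2)·1.875 - (-1)·1.375) / (5) = -1.275
  x_3 = (-6 - (-3)·1.875 - (4)·-1.275) / (8) = 0.591

(1.875, -1.275, 0.591)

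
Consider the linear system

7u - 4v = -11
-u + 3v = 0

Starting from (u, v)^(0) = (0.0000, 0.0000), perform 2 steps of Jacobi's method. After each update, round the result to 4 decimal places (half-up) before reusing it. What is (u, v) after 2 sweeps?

Iteration 1:
  u = (-11 - (-4)·0.0000) / (7) = -1.5714
  v = (0 - (-1)·0.0000) / (3) = 0.0000
Iteration 2:
  u = (-11 - (-4)·0.0000) / (7) = -1.5714
  v = (0 - (-1)·-1.5714) / (3) = -0.5238

(-1.5714, -0.5238)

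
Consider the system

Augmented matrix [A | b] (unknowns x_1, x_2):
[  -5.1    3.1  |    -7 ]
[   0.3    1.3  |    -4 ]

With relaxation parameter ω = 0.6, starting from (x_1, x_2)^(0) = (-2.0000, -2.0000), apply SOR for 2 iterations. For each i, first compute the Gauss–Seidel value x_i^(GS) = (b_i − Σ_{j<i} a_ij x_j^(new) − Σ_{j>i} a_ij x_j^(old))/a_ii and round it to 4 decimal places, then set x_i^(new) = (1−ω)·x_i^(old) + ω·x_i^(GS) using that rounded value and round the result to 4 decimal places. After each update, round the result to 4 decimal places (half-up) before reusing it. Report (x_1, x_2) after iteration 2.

Iteration 1:
  x_1: GS value = (-7 - (3.1)·-2.0000) / (-5.1) = 0.1569;  x_1 ← (1−ω)·-2.0000 + ω·0.1569 = -0.7059
  x_2: GS value = (-4 - (0.3)·-0.7059) / (1.3) = -2.9140;  x_2 ← (1−ω)·-2.0000 + ω·-2.9140 = -2.5484
Iteration 2:
  x_1: GS value = (-7 - (3.1)·-2.5484) / (-5.1) = -0.1765;  x_1 ← (1−ω)·-0.7059 + ω·-0.1765 = -0.3883
  x_2: GS value = (-4 - (0.3)·-0.3883) / (1.3) = -2.9873;  x_2 ← (1−ω)·-2.5484 + ω·-2.9873 = -2.8117

(-0.3883, -2.8117)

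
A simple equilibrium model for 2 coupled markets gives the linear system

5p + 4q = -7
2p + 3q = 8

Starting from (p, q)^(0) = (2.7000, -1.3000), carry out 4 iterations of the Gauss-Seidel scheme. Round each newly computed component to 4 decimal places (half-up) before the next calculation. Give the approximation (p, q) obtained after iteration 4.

(-6.4774, 6.9849)

Iteration 1:
  p = (-7 - (4)·-1.3000) / (5) = -0.3600
  q = (8 - (2)·-0.3600) / (3) = 2.9067
Iteration 2:
  p = (-7 - (4)·2.9067) / (5) = -3.7254
  q = (8 - (2)·-3.7254) / (3) = 5.1503
Iteration 3:
  p = (-7 - (4)·5.1503) / (5) = -5.5202
  q = (8 - (2)·-5.5202) / (3) = 6.3468
Iteration 4:
  p = (-7 - (4)·6.3468) / (5) = -6.4774
  q = (8 - (2)·-6.4774) / (3) = 6.9849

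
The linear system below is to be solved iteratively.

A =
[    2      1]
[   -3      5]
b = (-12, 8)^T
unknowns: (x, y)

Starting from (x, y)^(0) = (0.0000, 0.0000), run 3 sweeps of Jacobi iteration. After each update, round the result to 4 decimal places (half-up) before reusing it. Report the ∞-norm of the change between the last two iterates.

1.8000

Iteration 1:
  x = (-12 - (1)·0.0000) / (2) = -6.0000
  y = (8 - (-3)·0.0000) / (5) = 1.6000
Iteration 2:
  x = (-12 - (1)·1.6000) / (2) = -6.8000
  y = (8 - (-3)·-6.0000) / (5) = -2.0000
Iteration 3:
  x = (-12 - (1)·-2.0000) / (2) = -5.0000
  y = (8 - (-3)·-6.8000) / (5) = -2.4800
Change: (1.8000, -0.4800) → max |·| = 1.8000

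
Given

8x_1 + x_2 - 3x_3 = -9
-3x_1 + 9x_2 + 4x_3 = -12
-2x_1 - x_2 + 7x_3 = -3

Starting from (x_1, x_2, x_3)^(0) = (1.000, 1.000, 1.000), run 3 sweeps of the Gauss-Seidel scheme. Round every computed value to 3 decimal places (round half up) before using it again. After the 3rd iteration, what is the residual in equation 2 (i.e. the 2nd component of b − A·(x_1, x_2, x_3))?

Iteration 1:
  x_1 = (-9 - (1)·1.000 - (-3)·1.000) / (8) = -0.875
  x_2 = (-12 - (-3)·-0.875 - (4)·1.000) / (9) = -2.069
  x_3 = (-3 - (-2)·-0.875 - (-1)·-2.069) / (7) = -0.974
Iteration 2:
  x_1 = (-9 - (1)·-2.069 - (-3)·-0.974) / (8) = -1.232
  x_2 = (-12 - (-3)·-1.232 - (4)·-0.974) / (9) = -1.311
  x_3 = (-3 - (-2)·-1.232 - (-1)·-1.311) / (7) = -0.968
Iteration 3:
  x_1 = (-9 - (1)·-1.311 - (-3)·-0.968) / (8) = -1.324
  x_2 = (-12 - (-3)·-1.324 - (4)·-0.968) / (9) = -1.344
  x_3 = (-3 - (-2)·-1.324 - (-1)·-1.344) / (7) = -0.999
Residual b − A·x = (-0.061, 0.120, 0.001)

0.120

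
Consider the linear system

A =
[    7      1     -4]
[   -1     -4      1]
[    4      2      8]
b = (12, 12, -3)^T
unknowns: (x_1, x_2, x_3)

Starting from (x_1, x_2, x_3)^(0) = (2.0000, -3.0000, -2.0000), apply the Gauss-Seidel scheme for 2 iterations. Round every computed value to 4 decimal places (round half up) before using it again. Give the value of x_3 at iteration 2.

-0.6289

Iteration 1:
  x_1 = (12 - (1)·-3.0000 - (-4)·-2.0000) / (7) = 1.0000
  x_2 = (12 - (-1)·1.0000 - (1)·-2.0000) / (-4) = -3.7500
  x_3 = (-3 - (4)·1.0000 - (2)·-3.7500) / (8) = 0.0625
Iteration 2:
  x_1 = (12 - (1)·-3.7500 - (-4)·0.0625) / (7) = 2.2857
  x_2 = (12 - (-1)·2.2857 - (1)·0.0625) / (-4) = -3.5558
  x_3 = (-3 - (4)·2.2857 - (2)·-3.5558) / (8) = -0.6289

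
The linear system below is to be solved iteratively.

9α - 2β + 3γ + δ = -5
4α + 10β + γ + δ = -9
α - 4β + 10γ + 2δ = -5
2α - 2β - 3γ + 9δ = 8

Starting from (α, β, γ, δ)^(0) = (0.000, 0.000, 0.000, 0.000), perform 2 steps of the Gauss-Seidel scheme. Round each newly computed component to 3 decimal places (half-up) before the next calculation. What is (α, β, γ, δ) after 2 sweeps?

(-0.537, -0.676, -0.841, 0.578)

Iteration 1:
  α = (-5 - (-2)·0.000 - (3)·0.000 - (1)·0.000) / (9) = -0.556
  β = (-9 - (4)·-0.556 - (1)·0.000 - (1)·0.000) / (10) = -0.678
  γ = (-5 - (1)·-0.556 - (-4)·-0.678 - (2)·0.000) / (10) = -0.716
  δ = (8 - (2)·-0.556 - (-2)·-0.678 - (-3)·-0.716) / (9) = 0.623
Iteration 2:
  α = (-5 - (-2)·-0.678 - (3)·-0.716 - (1)·0.623) / (9) = -0.537
  β = (-9 - (4)·-0.537 - (1)·-0.716 - (1)·0.623) / (10) = -0.676
  γ = (-5 - (1)·-0.537 - (-4)·-0.676 - (2)·0.623) / (10) = -0.841
  δ = (8 - (2)·-0.537 - (-2)·-0.676 - (-3)·-0.841) / (9) = 0.578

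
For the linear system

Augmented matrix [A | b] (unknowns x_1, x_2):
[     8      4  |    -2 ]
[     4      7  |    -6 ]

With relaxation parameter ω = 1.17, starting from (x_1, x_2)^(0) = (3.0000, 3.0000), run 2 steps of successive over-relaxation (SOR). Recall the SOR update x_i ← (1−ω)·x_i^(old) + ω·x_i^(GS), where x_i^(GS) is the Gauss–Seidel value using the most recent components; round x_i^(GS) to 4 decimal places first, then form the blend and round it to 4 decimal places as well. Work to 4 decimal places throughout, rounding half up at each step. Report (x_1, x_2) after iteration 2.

(0.0270, -1.0544)

Iteration 1:
  x_1: GS value = (-2 - (4)·3.0000) / (8) = -1.7500;  x_1 ← (1−ω)·3.0000 + ω·-1.7500 = -2.5575
  x_2: GS value = (-6 - (4)·-2.5575) / (7) = 0.6043;  x_2 ← (1−ω)·3.0000 + ω·0.6043 = 0.1970
Iteration 2:
  x_1: GS value = (-2 - (4)·0.1970) / (8) = -0.3485;  x_1 ← (1−ω)·-2.5575 + ω·-0.3485 = 0.0270
  x_2: GS value = (-6 - (4)·0.0270) / (7) = -0.8726;  x_2 ← (1−ω)·0.1970 + ω·-0.8726 = -1.0544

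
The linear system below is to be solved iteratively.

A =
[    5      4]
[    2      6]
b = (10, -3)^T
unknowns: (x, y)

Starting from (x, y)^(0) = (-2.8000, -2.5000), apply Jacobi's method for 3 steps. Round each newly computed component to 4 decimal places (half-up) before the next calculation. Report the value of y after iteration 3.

-1.0511

Iteration 1:
  x = (10 - (4)·-2.5000) / (5) = 4.0000
  y = (-3 - (2)·-2.8000) / (6) = 0.4333
Iteration 2:
  x = (10 - (4)·0.4333) / (5) = 1.6534
  y = (-3 - (2)·4.0000) / (6) = -1.8333
Iteration 3:
  x = (10 - (4)·-1.8333) / (5) = 3.4666
  y = (-3 - (2)·1.6534) / (6) = -1.0511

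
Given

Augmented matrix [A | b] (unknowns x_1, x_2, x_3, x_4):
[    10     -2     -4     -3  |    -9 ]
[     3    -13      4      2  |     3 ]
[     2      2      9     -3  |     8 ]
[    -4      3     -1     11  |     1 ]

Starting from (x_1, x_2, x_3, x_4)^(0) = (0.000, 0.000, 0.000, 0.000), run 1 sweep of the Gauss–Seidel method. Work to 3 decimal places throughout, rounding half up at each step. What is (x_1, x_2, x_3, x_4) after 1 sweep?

(-0.900, -0.438, 1.186, -0.009)

Iteration 1:
  x_1 = (-9 - (-2)·0.000 - (-4)·0.000 - (-3)·0.000) / (10) = -0.900
  x_2 = (3 - (3)·-0.900 - (4)·0.000 - (2)·0.000) / (-13) = -0.438
  x_3 = (8 - (2)·-0.900 - (2)·-0.438 - (-3)·0.000) / (9) = 1.186
  x_4 = (1 - (-4)·-0.900 - (3)·-0.438 - (-1)·1.186) / (11) = -0.009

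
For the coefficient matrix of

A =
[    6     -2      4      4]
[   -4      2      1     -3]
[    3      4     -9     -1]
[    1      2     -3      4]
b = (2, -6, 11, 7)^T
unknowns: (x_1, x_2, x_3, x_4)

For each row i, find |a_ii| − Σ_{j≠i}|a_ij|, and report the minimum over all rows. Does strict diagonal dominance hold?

row 1: |6| − (2+4+4) = -4
row 2: |2| − (4+1+3) = -6
row 3: |-9| − (3+4+1) = 1
row 4: |4| − (1+2+3) = -2
minimum over rows = -6 → not strictly diagonally dominant

-6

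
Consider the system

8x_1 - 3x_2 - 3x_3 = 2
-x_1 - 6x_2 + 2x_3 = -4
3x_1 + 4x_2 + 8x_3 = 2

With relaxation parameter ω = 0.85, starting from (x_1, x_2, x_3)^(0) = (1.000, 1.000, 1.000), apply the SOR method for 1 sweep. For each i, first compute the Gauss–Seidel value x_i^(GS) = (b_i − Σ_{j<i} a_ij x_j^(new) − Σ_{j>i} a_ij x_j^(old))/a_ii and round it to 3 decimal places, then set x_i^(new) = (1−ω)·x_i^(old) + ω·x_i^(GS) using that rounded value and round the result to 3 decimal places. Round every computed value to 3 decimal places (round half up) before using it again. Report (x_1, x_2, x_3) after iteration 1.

Iteration 1:
  x_1: GS value = (2 - (-3)·1.000 - (-3)·1.000) / (8) = 1.000;  x_1 ← (1−ω)·1.000 + ω·1.000 = 1.000
  x_2: GS value = (-4 - (-1)·1.000 - (2)·1.000) / (-6) = 0.833;  x_2 ← (1−ω)·1.000 + ω·0.833 = 0.858
  x_3: GS value = (2 - (3)·1.000 - (4)·0.858) / (8) = -0.554;  x_3 ← (1−ω)·1.000 + ω·-0.554 = -0.321

(1.000, 0.858, -0.321)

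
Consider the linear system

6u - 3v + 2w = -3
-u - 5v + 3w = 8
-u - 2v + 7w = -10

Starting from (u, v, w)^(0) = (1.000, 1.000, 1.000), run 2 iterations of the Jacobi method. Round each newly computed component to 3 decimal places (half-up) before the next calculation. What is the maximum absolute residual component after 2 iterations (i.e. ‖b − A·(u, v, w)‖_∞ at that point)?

2.300

Iteration 1:
  u = (-3 - (-3)·1.000 - (2)·1.000) / (6) = -0.333
  v = (8 - (-1)·1.000 - (3)·1.000) / (-5) = -1.200
  w = (-10 - (-1)·1.000 - (-2)·1.000) / (7) = -1.000
Iteration 2:
  u = (-3 - (-3)·-1.200 - (2)·-1.000) / (6) = -0.767
  v = (8 - (-1)·-0.333 - (3)·-1.000) / (-5) = -2.133
  w = (-10 - (-1)·-0.333 - (-2)·-1.200) / (7) = -1.819
Residual b − A·x = (-1.159, 2.025, -2.300); ∞-norm = 2.300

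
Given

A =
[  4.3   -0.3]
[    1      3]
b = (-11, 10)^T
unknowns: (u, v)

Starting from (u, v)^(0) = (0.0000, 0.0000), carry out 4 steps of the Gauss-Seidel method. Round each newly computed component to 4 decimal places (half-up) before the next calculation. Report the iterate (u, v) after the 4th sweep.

(-2.2727, 4.0909)

Iteration 1:
  u = (-11 - (-0.3)·0.0000) / (4.3) = -2.5581
  v = (10 - (1)·-2.5581) / (3) = 4.1860
Iteration 2:
  u = (-11 - (-0.3)·4.1860) / (4.3) = -2.2661
  v = (10 - (1)·-2.2661) / (3) = 4.0887
Iteration 3:
  u = (-11 - (-0.3)·4.0887) / (4.3) = -2.2729
  v = (10 - (1)·-2.2729) / (3) = 4.0910
Iteration 4:
  u = (-11 - (-0.3)·4.0910) / (4.3) = -2.2727
  v = (10 - (1)·-2.2727) / (3) = 4.0909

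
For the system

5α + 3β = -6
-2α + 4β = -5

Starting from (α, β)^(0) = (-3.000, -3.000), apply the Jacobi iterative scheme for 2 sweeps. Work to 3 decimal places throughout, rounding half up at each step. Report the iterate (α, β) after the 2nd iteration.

Iteration 1:
  α = (-6 - (3)·-3.000) / (5) = 0.600
  β = (-5 - (-2)·-3.000) / (4) = -2.750
Iteration 2:
  α = (-6 - (3)·-2.750) / (5) = 0.450
  β = (-5 - (-2)·0.600) / (4) = -0.950

(0.450, -0.950)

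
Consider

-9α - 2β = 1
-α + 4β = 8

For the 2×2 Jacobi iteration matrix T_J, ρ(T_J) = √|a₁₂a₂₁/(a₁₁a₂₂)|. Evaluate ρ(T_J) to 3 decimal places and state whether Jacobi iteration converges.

0.236

a₁₂a₂₁/(a₁₁a₂₂) = (-2)·(-1) / ((-9)·(4)) = -0.055556
ρ = √|-0.055556| = √0.055556 = 0.236
ρ < 1, so Jacobi converges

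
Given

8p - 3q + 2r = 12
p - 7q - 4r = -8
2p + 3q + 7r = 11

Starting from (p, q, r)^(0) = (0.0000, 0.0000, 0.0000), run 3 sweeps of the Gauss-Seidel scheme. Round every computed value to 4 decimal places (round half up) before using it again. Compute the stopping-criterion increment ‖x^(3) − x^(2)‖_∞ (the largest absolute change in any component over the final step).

Iteration 1:
  p = (12 - (-3)·0.0000 - (2)·0.0000) / (8) = 1.5000
  q = (-8 - (1)·1.5000 - (-4)·0.0000) / (-7) = 1.3571
  r = (11 - (2)·1.5000 - (3)·1.3571) / (7) = 0.5612
Iteration 2:
  p = (12 - (-3)·1.3571 - (2)·0.5612) / (8) = 1.8686
  q = (-8 - (1)·1.8686 - (-4)·0.5612) / (-7) = 1.0891
  r = (11 - (2)·1.8686 - (3)·1.0891) / (7) = 0.5708
Iteration 3:
  p = (12 - (-3)·1.0891 - (2)·0.5708) / (8) = 1.7657
  q = (-8 - (1)·1.7657 - (-4)·0.5708) / (-7) = 1.0689
  r = (11 - (2)·1.7657 - (3)·1.0689) / (7) = 0.6088
Change: (-0.1029, -0.0202, 0.0380) → max |·| = 0.1029

0.1029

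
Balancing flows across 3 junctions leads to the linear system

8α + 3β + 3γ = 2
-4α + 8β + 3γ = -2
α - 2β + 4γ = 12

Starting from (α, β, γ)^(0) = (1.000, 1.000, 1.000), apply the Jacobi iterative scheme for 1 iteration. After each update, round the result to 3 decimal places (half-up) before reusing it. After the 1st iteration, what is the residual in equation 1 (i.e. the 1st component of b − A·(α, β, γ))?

-3.375

Iteration 1:
  α = (2 - (3)·1.000 - (3)·1.000) / (8) = -0.500
  β = (-2 - (-4)·1.000 - (3)·1.000) / (8) = -0.125
  γ = (12 - (1)·1.000 - (-2)·1.000) / (4) = 3.250
Residual b − A·x = (-3.375, -12.750, -0.750)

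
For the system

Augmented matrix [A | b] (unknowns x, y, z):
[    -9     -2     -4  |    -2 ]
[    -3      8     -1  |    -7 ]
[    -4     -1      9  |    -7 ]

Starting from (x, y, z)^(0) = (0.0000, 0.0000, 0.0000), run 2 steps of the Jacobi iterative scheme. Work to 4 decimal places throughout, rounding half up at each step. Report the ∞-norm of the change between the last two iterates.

Iteration 1:
  x = (-2 - (-2)·0.0000 - (-4)·0.0000) / (-9) = 0.2222
  y = (-7 - (-3)·0.0000 - (-1)·0.0000) / (8) = -0.8750
  z = (-7 - (-4)·0.0000 - (-1)·0.0000) / (9) = -0.7778
Iteration 2:
  x = (-2 - (-2)·-0.8750 - (-4)·-0.7778) / (-9) = 0.7624
  y = (-7 - (-3)·0.2222 - (-1)·-0.7778) / (8) = -0.8889
  z = (-7 - (-4)·0.2222 - (-1)·-0.8750) / (9) = -0.7762
Change: (0.5402, -0.0139, 0.0016) → max |·| = 0.5402

0.5402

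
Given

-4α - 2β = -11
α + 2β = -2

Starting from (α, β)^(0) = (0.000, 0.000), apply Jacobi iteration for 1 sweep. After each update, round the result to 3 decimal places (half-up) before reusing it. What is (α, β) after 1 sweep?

Iteration 1:
  α = (-11 - (-2)·0.000) / (-4) = 2.750
  β = (-2 - (1)·0.000) / (2) = -1.000

(2.750, -1.000)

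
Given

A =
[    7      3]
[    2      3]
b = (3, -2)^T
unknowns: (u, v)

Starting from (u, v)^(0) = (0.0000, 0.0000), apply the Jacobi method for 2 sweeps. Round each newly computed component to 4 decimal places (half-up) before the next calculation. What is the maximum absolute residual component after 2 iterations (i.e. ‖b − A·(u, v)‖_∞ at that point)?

0.8571

Iteration 1:
  u = (3 - (3)·0.0000) / (7) = 0.4286
  v = (-2 - (2)·0.0000) / (3) = -0.6667
Iteration 2:
  u = (3 - (3)·-0.6667) / (7) = 0.7143
  v = (-2 - (2)·0.4286) / (3) = -0.9524
Residual b − A·x = (0.8571, -0.5714); ∞-norm = 0.8571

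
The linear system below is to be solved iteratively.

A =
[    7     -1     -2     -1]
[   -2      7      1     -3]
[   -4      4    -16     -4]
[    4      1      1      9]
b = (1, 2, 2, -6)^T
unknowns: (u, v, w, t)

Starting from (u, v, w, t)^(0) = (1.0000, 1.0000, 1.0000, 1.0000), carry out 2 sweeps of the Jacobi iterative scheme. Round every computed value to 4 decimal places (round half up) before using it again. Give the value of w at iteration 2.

0.2440

Iteration 1:
  u = (1 - (-1)·1.0000 - (-2)·1.0000 - (-1)·1.0000) / (7) = 0.7143
  v = (2 - (-2)·1.0000 - (1)·1.0000 - (-3)·1.0000) / (7) = 0.8571
  w = (2 - (-4)·1.0000 - (4)·1.0000 - (-4)·1.0000) / (-16) = -0.3750
  t = (-6 - (4)·1.0000 - (1)·1.0000 - (1)·1.0000) / (9) = -1.3333
Iteration 2:
  u = (1 - (-1)·0.8571 - (-2)·-0.3750 - (-1)·-1.3333) / (7) = -0.0323
  v = (2 - (-2)·0.7143 - (1)·-0.3750 - (-3)·-1.3333) / (7) = -0.0280
  w = (2 - (-4)·0.7143 - (4)·0.8571 - (-4)·-1.3333) / (-16) = 0.2440
  t = (-6 - (4)·0.7143 - (1)·0.8571 - (1)·-0.3750) / (9) = -1.0377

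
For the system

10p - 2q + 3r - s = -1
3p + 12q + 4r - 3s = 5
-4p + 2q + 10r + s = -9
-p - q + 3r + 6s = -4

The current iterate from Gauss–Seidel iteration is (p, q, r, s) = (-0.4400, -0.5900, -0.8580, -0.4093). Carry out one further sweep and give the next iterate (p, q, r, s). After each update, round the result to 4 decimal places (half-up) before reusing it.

One sweep:
  p = (-1 - (-2)·-0.5900 - (3)·-0.8580 - (-1)·-0.4093) / (10) = -0.0015
  q = (5 - (3)·-0.0015 - (4)·-0.8580 - (-3)·-0.4093) / (12) = 0.6007
  r = (-9 - (-4)·-0.0015 - (2)·0.6007 - (1)·-0.4093) / (10) = -0.9798
  s = (-4 - (-1)·-0.0015 - (-1)·0.6007 - (3)·-0.9798) / (6) = -0.0769

(-0.0015, 0.6007, -0.9798, -0.0769)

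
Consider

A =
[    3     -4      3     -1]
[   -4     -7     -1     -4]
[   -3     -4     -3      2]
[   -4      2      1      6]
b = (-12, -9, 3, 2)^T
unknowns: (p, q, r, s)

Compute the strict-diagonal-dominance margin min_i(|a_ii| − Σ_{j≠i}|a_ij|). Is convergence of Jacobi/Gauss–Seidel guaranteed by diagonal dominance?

-6

row 1: |3| − (4+3+1) = -5
row 2: |-7| − (4+1+4) = -2
row 3: |-3| − (3+4+2) = -6
row 4: |6| − (4+2+1) = -1
minimum over rows = -6 → not strictly diagonally dominant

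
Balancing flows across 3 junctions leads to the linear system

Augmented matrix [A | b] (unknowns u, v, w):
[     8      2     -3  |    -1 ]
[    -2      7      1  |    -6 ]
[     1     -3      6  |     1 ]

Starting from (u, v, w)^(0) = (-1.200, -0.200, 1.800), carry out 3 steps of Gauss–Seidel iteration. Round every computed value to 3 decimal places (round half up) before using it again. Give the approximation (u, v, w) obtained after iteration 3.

Iteration 1:
  u = (-1 - (2)·-0.200 - (-3)·1.800) / (8) = 0.600
  v = (-6 - (-2)·0.600 - (1)·1.800) / (7) = -0.943
  w = (1 - (1)·0.600 - (-3)·-0.943) / (6) = -0.405
Iteration 2:
  u = (-1 - (2)·-0.943 - (-3)·-0.405) / (8) = -0.041
  v = (-6 - (-2)·-0.041 - (1)·-0.405) / (7) = -0.811
  w = (1 - (1)·-0.041 - (-3)·-0.811) / (6) = -0.232
Iteration 3:
  u = (-1 - (2)·-0.811 - (-3)·-0.232) / (8) = -0.009
  v = (-6 - (-2)·-0.009 - (1)·-0.232) / (7) = -0.827
  w = (1 - (1)·-0.009 - (-3)·-0.827) / (6) = -0.245

(-0.009, -0.827, -0.245)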